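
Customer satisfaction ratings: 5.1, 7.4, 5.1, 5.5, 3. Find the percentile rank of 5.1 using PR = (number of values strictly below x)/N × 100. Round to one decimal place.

N = 5.
Strictly below 5.1: 1. Equal to 5.1: 2.
PR = 1/5 × 100 = 20.0

20.0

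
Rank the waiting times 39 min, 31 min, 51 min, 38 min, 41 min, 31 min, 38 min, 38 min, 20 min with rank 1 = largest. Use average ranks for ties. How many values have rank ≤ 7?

6

Sorted (descending): 51, 41, 39, 38, 38, 38, 31, 31, 20
The 3 values of 38 occupy positions 4–6 → average rank 5.
The 2 values of 31 occupy positions 7–8 → average rank (7+8)/2 = 7.5.
Ranks ≤ 7: {1, 2, 3, 5, 5, 5} → 6 values.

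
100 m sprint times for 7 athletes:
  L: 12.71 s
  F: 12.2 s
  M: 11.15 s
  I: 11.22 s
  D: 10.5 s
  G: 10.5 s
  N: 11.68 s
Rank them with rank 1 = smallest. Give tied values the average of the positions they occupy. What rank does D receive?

1.5

Sorted (ascending): 10.5, 10.5, 11.15, 11.22, 11.68, 12.2, 12.71
The 2 values of 10.5 occupy positions 1–2 → average rank (1+2)/2 = 1.5.
D has value 10.5 s → rank 1.5.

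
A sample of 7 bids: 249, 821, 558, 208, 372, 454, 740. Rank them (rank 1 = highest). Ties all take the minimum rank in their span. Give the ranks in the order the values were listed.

Sorted (descending): 821, 740, 558, 454, 372, 249, 208
No ties — each value takes its position as its rank.

6, 1, 3, 7, 5, 4, 2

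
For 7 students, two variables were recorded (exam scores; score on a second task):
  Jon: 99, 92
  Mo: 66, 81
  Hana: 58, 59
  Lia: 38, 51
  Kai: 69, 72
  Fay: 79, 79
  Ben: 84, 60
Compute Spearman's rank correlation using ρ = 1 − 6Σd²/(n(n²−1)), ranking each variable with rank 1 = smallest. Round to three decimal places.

0.679

Ranks of variable 1: 7, 3, 2, 1, 4, 5, 6
Ranks of variable 2: 7, 6, 2, 1, 4, 5, 3
d = r₁ − r₂: 0, -3, 0, 0, 0, 0, 3
d²: 0, 9, 0, 0, 0, 0, 9; Σd² = 18
ρ = 1 − 6·18/(7·48) = 1 − 108/336 = 0.679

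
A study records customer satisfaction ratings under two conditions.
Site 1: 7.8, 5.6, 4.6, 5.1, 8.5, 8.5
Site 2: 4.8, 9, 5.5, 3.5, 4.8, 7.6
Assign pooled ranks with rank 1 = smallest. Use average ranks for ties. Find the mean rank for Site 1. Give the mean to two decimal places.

Sorted (ascending): 3.5, 4.6, 4.8, 4.8, 5.1, 5.5, 5.6, 7.6, 7.8, 8.5, 8.5, 9
The 2 values of 4.8 occupy positions 3–4 → average rank (3+4)/2 = 3.5.
The 2 values of 8.5 occupy positions 10–11 → average rank (10+11)/2 = 10.5.
Site 1 values → pooled ranks: 7.8→9, 5.6→7, 4.6→2, 5.1→5, 8.5→10.5, 8.5→10.5
Mean rank = (9 + 7 + 2 + 5 + 10.5 + 10.5) / 6 = 7.33

7.33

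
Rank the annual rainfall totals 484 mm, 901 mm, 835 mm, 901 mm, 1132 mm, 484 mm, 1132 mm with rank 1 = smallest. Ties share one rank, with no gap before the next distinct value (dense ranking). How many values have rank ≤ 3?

5

Sorted (ascending): 484, 484, 835, 901, 901, 1132, 1132
The 2 values of 484 share dense rank 1.
The 2 values of 901 share dense rank 3.
The 2 values of 1132 share dense rank 4.
Remaining distinct values take the next consecutive integers.
Ranks ≤ 3: {1, 1, 2, 3, 3} → 5 values.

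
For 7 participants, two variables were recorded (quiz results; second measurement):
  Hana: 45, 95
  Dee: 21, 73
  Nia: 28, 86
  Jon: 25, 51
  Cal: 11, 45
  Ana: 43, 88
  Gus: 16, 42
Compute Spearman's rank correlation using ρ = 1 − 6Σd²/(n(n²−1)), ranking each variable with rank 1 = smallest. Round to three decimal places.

0.929

Ranks of variable 1: 7, 3, 5, 4, 1, 6, 2
Ranks of variable 2: 7, 4, 5, 3, 2, 6, 1
d = r₁ − r₂: 0, -1, 0, 1, -1, 0, 1
d²: 0, 1, 0, 1, 1, 0, 1; Σd² = 4
ρ = 1 − 6·4/(7·48) = 1 − 24/336 = 0.929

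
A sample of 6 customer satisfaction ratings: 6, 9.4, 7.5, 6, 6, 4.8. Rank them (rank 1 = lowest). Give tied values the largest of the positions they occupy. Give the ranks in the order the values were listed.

Sorted (ascending): 4.8, 6, 6, 6, 7.5, 9.4
The 3 values of 6 occupy positions 2–4 → each gets rank 4.

4, 6, 5, 4, 4, 1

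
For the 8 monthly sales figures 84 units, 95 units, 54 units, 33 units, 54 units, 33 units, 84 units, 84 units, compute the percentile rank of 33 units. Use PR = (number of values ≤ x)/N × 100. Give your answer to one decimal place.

N = 8.
Strictly below 33: 0. Equal to 33: 2.
PR = 2/8 × 100 = 25.0

25.0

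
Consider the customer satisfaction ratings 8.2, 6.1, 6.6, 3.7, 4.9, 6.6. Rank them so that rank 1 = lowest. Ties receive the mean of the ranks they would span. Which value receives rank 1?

Sorted (ascending): 3.7, 4.9, 6.1, 6.6, 6.6, 8.2
The 2 values of 6.6 occupy positions 4–5 → average rank (4+5)/2 = 4.5.
Rank 1 → value 3.7.

3.7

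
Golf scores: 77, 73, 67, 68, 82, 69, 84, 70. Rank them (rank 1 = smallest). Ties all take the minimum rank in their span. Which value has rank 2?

Sorted (ascending): 67, 68, 69, 70, 73, 77, 82, 84
No ties — each value takes its position as its rank.
Rank 2 → value 68.

68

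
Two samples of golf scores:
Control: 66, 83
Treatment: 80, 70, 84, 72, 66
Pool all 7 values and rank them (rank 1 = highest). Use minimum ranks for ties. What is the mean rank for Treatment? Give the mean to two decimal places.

Sorted (descending): 84, 83, 80, 72, 70, 66, 66
The 2 values of 66 occupy positions 6–7 → each gets rank 6.
Treatment values → pooled ranks: 80→3, 70→5, 84→1, 72→4, 66→6
Mean rank = (3 + 5 + 1 + 4 + 6) / 5 = 3.80

3.80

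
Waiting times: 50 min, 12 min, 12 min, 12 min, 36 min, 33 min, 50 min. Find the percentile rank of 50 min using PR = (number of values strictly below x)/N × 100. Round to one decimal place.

N = 7.
Strictly below 50: 5. Equal to 50: 2.
PR = 5/7 × 100 = 71.4

71.4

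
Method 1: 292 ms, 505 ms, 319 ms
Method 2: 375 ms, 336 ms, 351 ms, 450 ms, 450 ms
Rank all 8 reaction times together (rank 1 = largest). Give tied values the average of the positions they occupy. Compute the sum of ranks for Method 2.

Sorted (descending): 505, 450, 450, 375, 351, 336, 319, 292
The 2 values of 450 occupy positions 2–3 → average rank (2+3)/2 = 2.5.
Method 2 values → pooled ranks: 375→4, 336→6, 351→5, 450→2.5, 450→2.5
Rank sum = 4 + 6 + 5 + 2.5 + 2.5 = 20

20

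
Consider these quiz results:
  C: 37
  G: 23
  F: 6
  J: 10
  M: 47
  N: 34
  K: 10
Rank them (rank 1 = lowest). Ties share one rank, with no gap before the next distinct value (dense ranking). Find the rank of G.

3

Sorted (ascending): 6, 10, 10, 23, 34, 37, 47
The 2 values of 10 share dense rank 2.
Remaining distinct values take the next consecutive integers.
G has value 23 → rank 3.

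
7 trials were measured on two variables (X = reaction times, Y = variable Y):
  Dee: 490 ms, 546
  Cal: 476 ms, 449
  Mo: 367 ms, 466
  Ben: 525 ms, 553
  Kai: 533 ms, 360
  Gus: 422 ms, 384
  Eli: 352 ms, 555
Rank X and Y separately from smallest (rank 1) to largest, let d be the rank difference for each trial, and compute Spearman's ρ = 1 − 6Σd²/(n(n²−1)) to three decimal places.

-0.393

Ranks of variable 1: 5, 4, 2, 6, 7, 3, 1
Ranks of variable 2: 5, 3, 4, 6, 1, 2, 7
d = r₁ − r₂: 0, 1, -2, 0, 6, 1, -6
d²: 0, 1, 4, 0, 36, 1, 36; Σd² = 78
ρ = 1 − 6·78/(7·48) = 1 − 468/336 = -0.393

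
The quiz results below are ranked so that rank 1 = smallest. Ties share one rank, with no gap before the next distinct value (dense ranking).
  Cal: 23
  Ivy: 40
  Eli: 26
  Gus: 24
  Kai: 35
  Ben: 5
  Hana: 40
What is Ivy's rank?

Sorted (ascending): 5, 23, 24, 26, 35, 40, 40
The 2 values of 40 share dense rank 6.
Remaining distinct values take the next consecutive integers.
Ivy has value 40 → rank 6.

6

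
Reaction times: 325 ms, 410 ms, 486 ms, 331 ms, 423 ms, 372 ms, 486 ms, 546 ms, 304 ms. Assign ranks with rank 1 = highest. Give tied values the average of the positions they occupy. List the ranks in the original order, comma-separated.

8, 5, 2.5, 7, 4, 6, 2.5, 1, 9

Sorted (descending): 546, 486, 486, 423, 410, 372, 331, 325, 304
The 2 values of 486 occupy positions 2–3 → average rank (2+3)/2 = 2.5.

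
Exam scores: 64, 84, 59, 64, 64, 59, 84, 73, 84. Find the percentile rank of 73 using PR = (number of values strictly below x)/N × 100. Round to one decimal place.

N = 9.
Strictly below 73: 5. Equal to 73: 1.
PR = 5/9 × 100 = 55.6

55.6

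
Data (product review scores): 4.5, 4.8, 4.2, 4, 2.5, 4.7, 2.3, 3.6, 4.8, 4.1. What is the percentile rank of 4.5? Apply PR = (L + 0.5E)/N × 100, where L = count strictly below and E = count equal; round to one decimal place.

N = 10.
Strictly below 4.5: 6. Equal to 4.5: 1.
PR = (6 + 0.5·1)/10 × 100 = 65.0

65.0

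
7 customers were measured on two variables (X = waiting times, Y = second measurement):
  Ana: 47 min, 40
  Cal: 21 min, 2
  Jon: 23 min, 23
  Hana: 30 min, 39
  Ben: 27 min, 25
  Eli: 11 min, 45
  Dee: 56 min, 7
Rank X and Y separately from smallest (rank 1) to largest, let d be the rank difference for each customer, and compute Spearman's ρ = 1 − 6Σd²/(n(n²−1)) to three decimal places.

Ranks of variable 1: 6, 2, 3, 5, 4, 1, 7
Ranks of variable 2: 6, 1, 3, 5, 4, 7, 2
d = r₁ − r₂: 0, 1, 0, 0, 0, -6, 5
d²: 0, 1, 0, 0, 0, 36, 25; Σd² = 62
ρ = 1 − 6·62/(7·48) = 1 − 372/336 = -0.107

-0.107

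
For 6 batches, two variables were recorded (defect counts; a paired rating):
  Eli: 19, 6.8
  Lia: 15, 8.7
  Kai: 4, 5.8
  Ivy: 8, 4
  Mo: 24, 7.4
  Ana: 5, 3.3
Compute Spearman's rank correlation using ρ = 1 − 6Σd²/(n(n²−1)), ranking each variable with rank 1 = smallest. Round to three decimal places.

0.657

Ranks of variable 1: 5, 4, 1, 3, 6, 2
Ranks of variable 2: 4, 6, 3, 2, 5, 1
d = r₁ − r₂: 1, -2, -2, 1, 1, 1
d²: 1, 4, 4, 1, 1, 1; Σd² = 12
ρ = 1 − 6·12/(6·35) = 1 − 72/210 = 0.657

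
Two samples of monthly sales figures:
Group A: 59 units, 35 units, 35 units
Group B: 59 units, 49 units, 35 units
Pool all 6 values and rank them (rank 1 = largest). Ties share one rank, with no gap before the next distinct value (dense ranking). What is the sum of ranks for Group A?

7

Sorted (descending): 59, 59, 49, 35, 35, 35
The 2 values of 59 share dense rank 1.
The 3 values of 35 share dense rank 3.
Remaining distinct values take the next consecutive integers.
Group A values → pooled ranks: 59→1, 35→3, 35→3
Rank sum = 1 + 3 + 3 = 7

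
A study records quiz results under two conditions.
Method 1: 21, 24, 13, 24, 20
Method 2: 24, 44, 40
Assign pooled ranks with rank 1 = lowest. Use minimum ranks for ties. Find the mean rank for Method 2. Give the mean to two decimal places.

Sorted (ascending): 13, 20, 21, 24, 24, 24, 40, 44
The 3 values of 24 occupy positions 4–6 → each gets rank 4.
Method 2 values → pooled ranks: 24→4, 44→8, 40→7
Mean rank = (4 + 8 + 7) / 3 = 6.33

6.33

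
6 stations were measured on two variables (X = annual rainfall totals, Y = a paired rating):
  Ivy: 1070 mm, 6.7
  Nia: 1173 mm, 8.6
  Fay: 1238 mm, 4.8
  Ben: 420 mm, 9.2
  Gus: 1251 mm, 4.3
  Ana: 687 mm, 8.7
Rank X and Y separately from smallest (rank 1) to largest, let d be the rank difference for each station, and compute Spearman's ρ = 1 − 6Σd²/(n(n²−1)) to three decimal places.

Ranks of variable 1: 3, 4, 5, 1, 6, 2
Ranks of variable 2: 3, 4, 2, 6, 1, 5
d = r₁ − r₂: 0, 0, 3, -5, 5, -3
d²: 0, 0, 9, 25, 25, 9; Σd² = 68
ρ = 1 − 6·68/(6·35) = 1 − 408/210 = -0.943

-0.943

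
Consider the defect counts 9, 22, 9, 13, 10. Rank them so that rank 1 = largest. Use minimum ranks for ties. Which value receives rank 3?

10

Sorted (descending): 22, 13, 10, 9, 9
The 2 values of 9 occupy positions 4–5 → each gets rank 4.
Rank 3 → value 10.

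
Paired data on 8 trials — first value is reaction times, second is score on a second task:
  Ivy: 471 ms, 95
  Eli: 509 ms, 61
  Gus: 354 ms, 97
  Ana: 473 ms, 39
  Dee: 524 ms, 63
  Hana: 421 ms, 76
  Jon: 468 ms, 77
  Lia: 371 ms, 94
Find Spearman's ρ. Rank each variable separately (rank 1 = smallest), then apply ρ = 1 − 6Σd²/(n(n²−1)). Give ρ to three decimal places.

Ranks of variable 1: 5, 7, 1, 6, 8, 3, 4, 2
Ranks of variable 2: 7, 2, 8, 1, 3, 4, 5, 6
d = r₁ − r₂: -2, 5, -7, 5, 5, -1, -1, -4
d²: 4, 25, 49, 25, 25, 1, 1, 16; Σd² = 146
ρ = 1 − 6·146/(8·63) = 1 − 876/504 = -0.738

-0.738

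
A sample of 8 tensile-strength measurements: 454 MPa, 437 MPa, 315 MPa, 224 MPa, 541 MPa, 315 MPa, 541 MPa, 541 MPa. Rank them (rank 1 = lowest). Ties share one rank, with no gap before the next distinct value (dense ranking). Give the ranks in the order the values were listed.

Sorted (ascending): 224, 315, 315, 437, 454, 541, 541, 541
The 2 values of 315 share dense rank 2.
The 3 values of 541 share dense rank 5.
Remaining distinct values take the next consecutive integers.

4, 3, 2, 1, 5, 2, 5, 5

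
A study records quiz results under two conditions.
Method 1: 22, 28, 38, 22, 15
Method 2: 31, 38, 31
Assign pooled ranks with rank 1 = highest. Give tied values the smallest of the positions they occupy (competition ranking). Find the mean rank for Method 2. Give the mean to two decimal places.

2.33

Sorted (descending): 38, 38, 31, 31, 28, 22, 22, 15
The 2 values of 38 occupy positions 1–2 → each gets rank 1.
The 2 values of 31 occupy positions 3–4 → each gets rank 3.
The 2 values of 22 occupy positions 6–7 → each gets rank 6.
Method 2 values → pooled ranks: 31→3, 38→1, 31→3
Mean rank = (3 + 1 + 3) / 3 = 2.33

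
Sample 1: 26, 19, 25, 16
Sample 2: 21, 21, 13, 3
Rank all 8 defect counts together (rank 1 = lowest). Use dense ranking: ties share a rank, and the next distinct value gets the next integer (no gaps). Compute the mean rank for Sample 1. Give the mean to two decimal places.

5.00

Sorted (ascending): 3, 13, 16, 19, 21, 21, 25, 26
The 2 values of 21 share dense rank 5.
Remaining distinct values take the next consecutive integers.
Sample 1 values → pooled ranks: 26→7, 19→4, 25→6, 16→3
Mean rank = (7 + 4 + 6 + 3) / 4 = 5.00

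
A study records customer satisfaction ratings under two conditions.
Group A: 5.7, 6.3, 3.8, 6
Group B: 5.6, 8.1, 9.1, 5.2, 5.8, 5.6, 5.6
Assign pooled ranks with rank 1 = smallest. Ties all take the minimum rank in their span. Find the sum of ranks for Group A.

Sorted (ascending): 3.8, 5.2, 5.6, 5.6, 5.6, 5.7, 5.8, 6, 6.3, 8.1, 9.1
The 3 values of 5.6 occupy positions 3–5 → each gets rank 3.
Group A values → pooled ranks: 5.7→6, 6.3→9, 3.8→1, 6→8
Rank sum = 6 + 9 + 1 + 8 = 24

24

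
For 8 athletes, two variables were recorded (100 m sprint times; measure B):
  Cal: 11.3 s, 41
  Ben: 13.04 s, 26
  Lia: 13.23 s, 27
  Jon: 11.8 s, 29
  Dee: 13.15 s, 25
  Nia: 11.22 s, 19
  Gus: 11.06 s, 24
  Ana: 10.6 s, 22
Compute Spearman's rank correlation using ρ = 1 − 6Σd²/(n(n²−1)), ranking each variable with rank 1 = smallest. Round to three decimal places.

Ranks of variable 1: 4, 6, 8, 5, 7, 3, 2, 1
Ranks of variable 2: 8, 5, 6, 7, 4, 1, 3, 2
d = r₁ − r₂: -4, 1, 2, -2, 3, 2, -1, -1
d²: 16, 1, 4, 4, 9, 4, 1, 1; Σd² = 40
ρ = 1 − 6·40/(8·63) = 1 − 240/504 = 0.524

0.524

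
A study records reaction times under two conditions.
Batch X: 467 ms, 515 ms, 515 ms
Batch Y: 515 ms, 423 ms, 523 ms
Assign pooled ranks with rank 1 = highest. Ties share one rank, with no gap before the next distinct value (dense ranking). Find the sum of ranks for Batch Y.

7

Sorted (descending): 523, 515, 515, 515, 467, 423
The 3 values of 515 share dense rank 2.
Remaining distinct values take the next consecutive integers.
Batch Y values → pooled ranks: 515→2, 423→4, 523→1
Rank sum = 2 + 4 + 1 = 7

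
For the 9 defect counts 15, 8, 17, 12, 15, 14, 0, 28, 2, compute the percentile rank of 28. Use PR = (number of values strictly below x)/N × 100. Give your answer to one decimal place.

88.9

N = 9.
Strictly below 28: 8. Equal to 28: 1.
PR = 8/9 × 100 = 88.9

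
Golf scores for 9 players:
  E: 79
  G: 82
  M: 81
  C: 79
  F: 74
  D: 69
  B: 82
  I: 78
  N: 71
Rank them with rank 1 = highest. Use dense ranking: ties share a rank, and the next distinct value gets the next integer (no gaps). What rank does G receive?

Sorted (descending): 82, 82, 81, 79, 79, 78, 74, 71, 69
The 2 values of 82 share dense rank 1.
The 2 values of 79 share dense rank 3.
Remaining distinct values take the next consecutive integers.
G has value 82 → rank 1.

1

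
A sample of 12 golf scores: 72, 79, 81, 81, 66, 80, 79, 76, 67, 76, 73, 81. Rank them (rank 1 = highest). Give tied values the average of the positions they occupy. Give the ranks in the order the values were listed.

Sorted (descending): 81, 81, 81, 80, 79, 79, 76, 76, 73, 72, 67, 66
The 3 values of 81 occupy positions 1–3 → average rank 2.
The 2 values of 79 occupy positions 5–6 → average rank (5+6)/2 = 5.5.
The 2 values of 76 occupy positions 7–8 → average rank (7+8)/2 = 7.5.

10, 5.5, 2, 2, 12, 4, 5.5, 7.5, 11, 7.5, 9, 2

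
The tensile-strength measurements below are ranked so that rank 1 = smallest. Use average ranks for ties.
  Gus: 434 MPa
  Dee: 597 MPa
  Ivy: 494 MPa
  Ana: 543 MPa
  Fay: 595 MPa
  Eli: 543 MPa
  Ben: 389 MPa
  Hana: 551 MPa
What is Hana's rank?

6

Sorted (ascending): 389, 434, 494, 543, 543, 551, 595, 597
The 2 values of 543 occupy positions 4–5 → average rank (4+5)/2 = 4.5.
Hana has value 551 MPa → rank 6.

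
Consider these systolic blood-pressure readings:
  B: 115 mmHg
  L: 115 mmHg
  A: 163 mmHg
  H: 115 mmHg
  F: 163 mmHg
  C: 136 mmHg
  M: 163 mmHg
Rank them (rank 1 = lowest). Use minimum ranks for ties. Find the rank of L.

1

Sorted (ascending): 115, 115, 115, 136, 163, 163, 163
The 3 values of 115 occupy positions 1–3 → each gets rank 1.
The 3 values of 163 occupy positions 5–7 → each gets rank 5.
L has value 115 mmHg → rank 1.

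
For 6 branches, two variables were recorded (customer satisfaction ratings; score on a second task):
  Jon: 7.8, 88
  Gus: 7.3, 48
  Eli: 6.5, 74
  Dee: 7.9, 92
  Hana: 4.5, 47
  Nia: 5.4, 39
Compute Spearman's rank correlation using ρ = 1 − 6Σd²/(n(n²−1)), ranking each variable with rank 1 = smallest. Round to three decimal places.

Ranks of variable 1: 5, 4, 3, 6, 1, 2
Ranks of variable 2: 5, 3, 4, 6, 2, 1
d = r₁ − r₂: 0, 1, -1, 0, -1, 1
d²: 0, 1, 1, 0, 1, 1; Σd² = 4
ρ = 1 − 6·4/(6·35) = 1 − 24/210 = 0.886

0.886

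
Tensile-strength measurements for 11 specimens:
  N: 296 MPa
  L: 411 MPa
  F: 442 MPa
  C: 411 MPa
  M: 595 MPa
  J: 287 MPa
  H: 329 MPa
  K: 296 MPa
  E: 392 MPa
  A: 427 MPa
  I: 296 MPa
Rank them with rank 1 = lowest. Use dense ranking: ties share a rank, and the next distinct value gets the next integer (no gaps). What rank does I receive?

2

Sorted (ascending): 287, 296, 296, 296, 329, 392, 411, 411, 427, 442, 595
The 3 values of 296 share dense rank 2.
The 2 values of 411 share dense rank 5.
Remaining distinct values take the next consecutive integers.
I has value 296 MPa → rank 2.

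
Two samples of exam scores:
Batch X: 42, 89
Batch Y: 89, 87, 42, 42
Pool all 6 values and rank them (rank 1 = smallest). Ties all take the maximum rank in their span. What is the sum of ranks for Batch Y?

16

Sorted (ascending): 42, 42, 42, 87, 89, 89
The 3 values of 42 occupy positions 1–3 → each gets rank 3.
The 2 values of 89 occupy positions 5–6 → each gets rank 6.
Batch Y values → pooled ranks: 89→6, 87→4, 42→3, 42→3
Rank sum = 6 + 4 + 3 + 3 = 16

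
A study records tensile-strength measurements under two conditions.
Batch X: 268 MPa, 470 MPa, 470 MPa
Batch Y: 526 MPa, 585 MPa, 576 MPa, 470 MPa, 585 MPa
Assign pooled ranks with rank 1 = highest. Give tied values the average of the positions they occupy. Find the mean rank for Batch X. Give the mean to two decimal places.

Sorted (descending): 585, 585, 576, 526, 470, 470, 470, 268
The 2 values of 585 occupy positions 1–2 → average rank (1+2)/2 = 1.5.
The 3 values of 470 occupy positions 5–7 → average rank 6.
Batch X values → pooled ranks: 268→8, 470→6, 470→6
Mean rank = (8 + 6 + 6) / 3 = 6.67

6.67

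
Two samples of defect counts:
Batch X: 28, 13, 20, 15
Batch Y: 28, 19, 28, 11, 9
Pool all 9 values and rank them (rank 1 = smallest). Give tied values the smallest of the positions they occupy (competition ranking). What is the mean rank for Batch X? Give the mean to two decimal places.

5.00

Sorted (ascending): 9, 11, 13, 15, 19, 20, 28, 28, 28
The 3 values of 28 occupy positions 7–9 → each gets rank 7.
Batch X values → pooled ranks: 28→7, 13→3, 20→6, 15→4
Mean rank = (7 + 3 + 6 + 4) / 4 = 5.00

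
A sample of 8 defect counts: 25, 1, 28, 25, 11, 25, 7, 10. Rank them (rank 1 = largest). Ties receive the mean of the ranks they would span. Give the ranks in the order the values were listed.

3, 8, 1, 3, 5, 3, 7, 6

Sorted (descending): 28, 25, 25, 25, 11, 10, 7, 1
The 3 values of 25 occupy positions 2–4 → average rank 3.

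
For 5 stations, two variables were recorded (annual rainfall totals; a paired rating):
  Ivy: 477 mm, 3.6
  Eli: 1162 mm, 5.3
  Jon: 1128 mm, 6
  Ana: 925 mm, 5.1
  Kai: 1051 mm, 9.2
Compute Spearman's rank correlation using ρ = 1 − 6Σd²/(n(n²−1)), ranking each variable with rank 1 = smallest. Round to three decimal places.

0.600

Ranks of variable 1: 1, 5, 4, 2, 3
Ranks of variable 2: 1, 3, 4, 2, 5
d = r₁ − r₂: 0, 2, 0, 0, -2
d²: 0, 4, 0, 0, 4; Σd² = 8
ρ = 1 − 6·8/(5·24) = 1 − 48/120 = 0.600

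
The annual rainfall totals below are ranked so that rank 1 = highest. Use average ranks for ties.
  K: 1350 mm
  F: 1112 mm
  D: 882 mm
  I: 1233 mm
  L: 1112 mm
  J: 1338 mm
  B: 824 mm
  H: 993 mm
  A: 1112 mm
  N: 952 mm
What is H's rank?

7

Sorted (descending): 1350, 1338, 1233, 1112, 1112, 1112, 993, 952, 882, 824
The 3 values of 1112 occupy positions 4–6 → average rank 5.
H has value 993 mm → rank 7.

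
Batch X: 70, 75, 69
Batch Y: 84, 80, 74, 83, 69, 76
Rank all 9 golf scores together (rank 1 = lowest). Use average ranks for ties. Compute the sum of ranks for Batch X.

9.5

Sorted (ascending): 69, 69, 70, 74, 75, 76, 80, 83, 84
The 2 values of 69 occupy positions 1–2 → average rank (1+2)/2 = 1.5.
Batch X values → pooled ranks: 70→3, 75→5, 69→1.5
Rank sum = 3 + 5 + 1.5 = 9.5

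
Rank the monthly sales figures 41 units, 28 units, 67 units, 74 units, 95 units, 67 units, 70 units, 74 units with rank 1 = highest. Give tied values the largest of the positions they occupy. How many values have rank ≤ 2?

Sorted (descending): 95, 74, 74, 70, 67, 67, 41, 28
The 2 values of 74 occupy positions 2–3 → each gets rank 3.
The 2 values of 67 occupy positions 5–6 → each gets rank 6.
Ranks ≤ 2: {1} → 1 value.

1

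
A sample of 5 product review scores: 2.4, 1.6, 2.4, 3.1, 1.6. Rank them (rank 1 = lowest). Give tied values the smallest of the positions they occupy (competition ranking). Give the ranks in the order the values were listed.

Sorted (ascending): 1.6, 1.6, 2.4, 2.4, 3.1
The 2 values of 1.6 occupy positions 1–2 → each gets rank 1.
The 2 values of 2.4 occupy positions 3–4 → each gets rank 3.

3, 1, 3, 5, 1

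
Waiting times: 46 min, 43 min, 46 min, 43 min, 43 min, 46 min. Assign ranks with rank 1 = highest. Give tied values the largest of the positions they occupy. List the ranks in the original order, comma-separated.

3, 6, 3, 6, 6, 3

Sorted (descending): 46, 46, 46, 43, 43, 43
The 3 values of 46 occupy positions 1–3 → each gets rank 3.
The 3 values of 43 occupy positions 4–6 → each gets rank 6.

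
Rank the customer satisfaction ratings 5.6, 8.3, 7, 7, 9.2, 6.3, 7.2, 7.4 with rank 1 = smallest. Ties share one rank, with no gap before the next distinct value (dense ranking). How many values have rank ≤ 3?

4

Sorted (ascending): 5.6, 6.3, 7, 7, 7.2, 7.4, 8.3, 9.2
The 2 values of 7 share dense rank 3.
Remaining distinct values take the next consecutive integers.
Ranks ≤ 3: {1, 2, 3, 3} → 4 values.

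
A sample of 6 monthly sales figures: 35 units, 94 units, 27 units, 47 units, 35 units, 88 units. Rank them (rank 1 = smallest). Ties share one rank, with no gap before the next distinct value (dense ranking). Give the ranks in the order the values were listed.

2, 5, 1, 3, 2, 4

Sorted (ascending): 27, 35, 35, 47, 88, 94
The 2 values of 35 share dense rank 2.
Remaining distinct values take the next consecutive integers.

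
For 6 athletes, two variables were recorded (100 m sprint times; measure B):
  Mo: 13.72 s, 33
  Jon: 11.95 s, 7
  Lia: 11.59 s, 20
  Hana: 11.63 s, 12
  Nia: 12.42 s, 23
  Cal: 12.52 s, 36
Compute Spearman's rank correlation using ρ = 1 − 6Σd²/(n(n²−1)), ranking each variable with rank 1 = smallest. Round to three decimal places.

Ranks of variable 1: 6, 3, 1, 2, 4, 5
Ranks of variable 2: 5, 1, 3, 2, 4, 6
d = r₁ − r₂: 1, 2, -2, 0, 0, -1
d²: 1, 4, 4, 0, 0, 1; Σd² = 10
ρ = 1 − 6·10/(6·35) = 1 − 60/210 = 0.714

0.714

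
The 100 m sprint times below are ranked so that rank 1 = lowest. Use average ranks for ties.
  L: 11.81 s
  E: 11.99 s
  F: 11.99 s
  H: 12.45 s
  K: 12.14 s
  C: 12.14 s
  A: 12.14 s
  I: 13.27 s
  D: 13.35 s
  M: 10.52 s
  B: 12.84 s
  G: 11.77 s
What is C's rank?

7

Sorted (ascending): 10.52, 11.77, 11.81, 11.99, 11.99, 12.14, 12.14, 12.14, 12.45, 12.84, 13.27, 13.35
The 2 values of 11.99 occupy positions 4–5 → average rank (4+5)/2 = 4.5.
The 3 values of 12.14 occupy positions 6–8 → average rank 7.
C has value 12.14 s → rank 7.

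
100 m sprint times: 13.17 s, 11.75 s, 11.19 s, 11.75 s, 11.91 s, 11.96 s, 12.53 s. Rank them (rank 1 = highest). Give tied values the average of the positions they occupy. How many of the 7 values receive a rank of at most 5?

Sorted (descending): 13.17, 12.53, 11.96, 11.91, 11.75, 11.75, 11.19
The 2 values of 11.75 occupy positions 5–6 → average rank (5+6)/2 = 5.5.
Ranks ≤ 5: {1, 2, 3, 4} → 4 values.

4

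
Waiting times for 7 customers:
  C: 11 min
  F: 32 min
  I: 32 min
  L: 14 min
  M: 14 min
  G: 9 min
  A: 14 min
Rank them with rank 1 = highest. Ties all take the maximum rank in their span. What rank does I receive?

2

Sorted (descending): 32, 32, 14, 14, 14, 11, 9
The 2 values of 32 occupy positions 1–2 → each gets rank 2.
The 3 values of 14 occupy positions 3–5 → each gets rank 5.
I has value 32 min → rank 2.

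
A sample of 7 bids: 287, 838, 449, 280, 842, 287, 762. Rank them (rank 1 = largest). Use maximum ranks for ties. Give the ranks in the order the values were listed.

6, 2, 4, 7, 1, 6, 3

Sorted (descending): 842, 838, 762, 449, 287, 287, 280
The 2 values of 287 occupy positions 5–6 → each gets rank 6.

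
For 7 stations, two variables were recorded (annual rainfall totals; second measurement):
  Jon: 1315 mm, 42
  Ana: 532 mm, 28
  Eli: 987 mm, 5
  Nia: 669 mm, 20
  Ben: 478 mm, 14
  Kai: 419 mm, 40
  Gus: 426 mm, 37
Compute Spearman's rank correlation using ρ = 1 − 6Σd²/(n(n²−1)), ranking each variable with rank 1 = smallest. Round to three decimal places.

Ranks of variable 1: 7, 4, 6, 5, 3, 1, 2
Ranks of variable 2: 7, 4, 1, 3, 2, 6, 5
d = r₁ − r₂: 0, 0, 5, 2, 1, -5, -3
d²: 0, 0, 25, 4, 1, 25, 9; Σd² = 64
ρ = 1 − 6·64/(7·48) = 1 − 384/336 = -0.143

-0.143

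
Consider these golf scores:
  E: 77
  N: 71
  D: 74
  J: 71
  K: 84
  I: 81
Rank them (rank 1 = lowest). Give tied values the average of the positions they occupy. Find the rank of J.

1.5

Sorted (ascending): 71, 71, 74, 77, 81, 84
The 2 values of 71 occupy positions 1–2 → average rank (1+2)/2 = 1.5.
J has value 71 → rank 1.5.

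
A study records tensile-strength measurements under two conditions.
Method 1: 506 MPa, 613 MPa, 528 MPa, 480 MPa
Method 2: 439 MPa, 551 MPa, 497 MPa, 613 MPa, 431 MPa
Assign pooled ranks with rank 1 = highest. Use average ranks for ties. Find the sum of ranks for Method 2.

Sorted (descending): 613, 613, 551, 528, 506, 497, 480, 439, 431
The 2 values of 613 occupy positions 1–2 → average rank (1+2)/2 = 1.5.
Method 2 values → pooled ranks: 439→8, 551→3, 497→6, 613→1.5, 431→9
Rank sum = 8 + 3 + 6 + 1.5 + 9 = 27.5

27.5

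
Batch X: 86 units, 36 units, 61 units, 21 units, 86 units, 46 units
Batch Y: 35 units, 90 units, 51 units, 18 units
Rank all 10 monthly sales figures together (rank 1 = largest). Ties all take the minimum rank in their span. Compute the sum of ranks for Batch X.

Sorted (descending): 90, 86, 86, 61, 51, 46, 36, 35, 21, 18
The 2 values of 86 occupy positions 2–3 → each gets rank 2.
Batch X values → pooled ranks: 86→2, 36→7, 61→4, 21→9, 86→2, 46→6
Rank sum = 2 + 7 + 4 + 9 + 2 + 6 = 30

30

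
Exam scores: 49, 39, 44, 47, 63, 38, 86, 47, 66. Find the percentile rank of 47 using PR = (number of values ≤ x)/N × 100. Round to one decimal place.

N = 9.
Strictly below 47: 3. Equal to 47: 2.
PR = 5/9 × 100 = 55.6

55.6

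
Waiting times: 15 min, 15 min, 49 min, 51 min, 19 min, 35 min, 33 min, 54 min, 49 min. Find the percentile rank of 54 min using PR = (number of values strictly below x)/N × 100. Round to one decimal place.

88.9

N = 9.
Strictly below 54: 8. Equal to 54: 1.
PR = 8/9 × 100 = 88.9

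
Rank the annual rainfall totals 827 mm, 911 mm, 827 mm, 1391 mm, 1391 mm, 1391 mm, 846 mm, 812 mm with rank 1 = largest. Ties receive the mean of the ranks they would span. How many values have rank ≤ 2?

Sorted (descending): 1391, 1391, 1391, 911, 846, 827, 827, 812
The 3 values of 1391 occupy positions 1–3 → average rank 2.
The 2 values of 827 occupy positions 6–7 → average rank (6+7)/2 = 6.5.
Ranks ≤ 2: {2, 2, 2} → 3 values.

3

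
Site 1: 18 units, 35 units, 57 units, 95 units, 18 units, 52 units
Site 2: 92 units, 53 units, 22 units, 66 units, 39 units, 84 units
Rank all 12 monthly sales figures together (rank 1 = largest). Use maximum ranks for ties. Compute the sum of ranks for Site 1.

Sorted (descending): 95, 92, 84, 66, 57, 53, 52, 39, 35, 22, 18, 18
The 2 values of 18 occupy positions 11–12 → each gets rank 12.
Site 1 values → pooled ranks: 18→12, 35→9, 57→5, 95→1, 18→12, 52→7
Rank sum = 12 + 9 + 5 + 1 + 12 + 7 = 46

46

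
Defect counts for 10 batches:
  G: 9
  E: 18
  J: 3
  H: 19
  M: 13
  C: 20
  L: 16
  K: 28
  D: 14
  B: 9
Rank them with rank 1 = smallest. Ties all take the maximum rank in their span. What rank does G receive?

3

Sorted (ascending): 3, 9, 9, 13, 14, 16, 18, 19, 20, 28
The 2 values of 9 occupy positions 2–3 → each gets rank 3.
G has value 9 → rank 3.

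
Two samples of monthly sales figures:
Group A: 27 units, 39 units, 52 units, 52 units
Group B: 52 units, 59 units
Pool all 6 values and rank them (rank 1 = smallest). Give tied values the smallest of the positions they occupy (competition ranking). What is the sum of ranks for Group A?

9

Sorted (ascending): 27, 39, 52, 52, 52, 59
The 3 values of 52 occupy positions 3–5 → each gets rank 3.
Group A values → pooled ranks: 27→1, 39→2, 52→3, 52→3
Rank sum = 1 + 2 + 3 + 3 = 9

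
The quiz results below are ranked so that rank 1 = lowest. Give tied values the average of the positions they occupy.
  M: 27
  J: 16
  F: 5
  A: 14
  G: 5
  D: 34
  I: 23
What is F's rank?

Sorted (ascending): 5, 5, 14, 16, 23, 27, 34
The 2 values of 5 occupy positions 1–2 → average rank (1+2)/2 = 1.5.
F has value 5 → rank 1.5.

1.5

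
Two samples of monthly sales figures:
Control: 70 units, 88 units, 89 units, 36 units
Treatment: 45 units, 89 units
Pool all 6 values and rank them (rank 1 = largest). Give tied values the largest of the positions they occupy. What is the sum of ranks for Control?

Sorted (descending): 89, 89, 88, 70, 45, 36
The 2 values of 89 occupy positions 1–2 → each gets rank 2.
Control values → pooled ranks: 70→4, 88→3, 89→2, 36→6
Rank sum = 4 + 3 + 2 + 6 = 15

15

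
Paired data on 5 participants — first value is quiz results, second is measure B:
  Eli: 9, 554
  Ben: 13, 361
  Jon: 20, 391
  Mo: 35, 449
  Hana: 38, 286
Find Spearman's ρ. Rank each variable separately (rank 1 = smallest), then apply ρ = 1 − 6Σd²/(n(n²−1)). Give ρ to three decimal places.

Ranks of variable 1: 1, 2, 3, 4, 5
Ranks of variable 2: 5, 2, 3, 4, 1
d = r₁ − r₂: -4, 0, 0, 0, 4
d²: 16, 0, 0, 0, 16; Σd² = 32
ρ = 1 − 6·32/(5·24) = 1 − 192/120 = -0.600

-0.600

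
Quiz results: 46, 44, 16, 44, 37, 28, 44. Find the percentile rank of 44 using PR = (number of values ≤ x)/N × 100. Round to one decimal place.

85.7

N = 7.
Strictly below 44: 3. Equal to 44: 3.
PR = 6/7 × 100 = 85.7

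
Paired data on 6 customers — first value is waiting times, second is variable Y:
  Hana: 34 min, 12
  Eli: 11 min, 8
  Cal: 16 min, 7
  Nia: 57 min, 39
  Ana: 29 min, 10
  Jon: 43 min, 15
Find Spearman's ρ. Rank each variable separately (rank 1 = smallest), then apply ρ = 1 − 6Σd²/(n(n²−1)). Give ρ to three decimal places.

0.943

Ranks of variable 1: 4, 1, 2, 6, 3, 5
Ranks of variable 2: 4, 2, 1, 6, 3, 5
d = r₁ − r₂: 0, -1, 1, 0, 0, 0
d²: 0, 1, 1, 0, 0, 0; Σd² = 2
ρ = 1 − 6·2/(6·35) = 1 − 12/210 = 0.943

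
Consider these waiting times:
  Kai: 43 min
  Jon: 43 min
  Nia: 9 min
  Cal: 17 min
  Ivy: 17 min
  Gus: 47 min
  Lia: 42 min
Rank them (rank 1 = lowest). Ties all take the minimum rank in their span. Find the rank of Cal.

Sorted (ascending): 9, 17, 17, 42, 43, 43, 47
The 2 values of 17 occupy positions 2–3 → each gets rank 2.
The 2 values of 43 occupy positions 5–6 → each gets rank 5.
Cal has value 17 min → rank 2.

2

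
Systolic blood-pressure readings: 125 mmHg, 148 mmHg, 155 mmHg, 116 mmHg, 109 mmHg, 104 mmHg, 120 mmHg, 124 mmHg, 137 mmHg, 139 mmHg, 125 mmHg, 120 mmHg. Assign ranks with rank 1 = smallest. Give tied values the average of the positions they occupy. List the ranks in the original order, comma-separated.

Sorted (ascending): 104, 109, 116, 120, 120, 124, 125, 125, 137, 139, 148, 155
The 2 values of 120 occupy positions 4–5 → average rank (4+5)/2 = 4.5.
The 2 values of 125 occupy positions 7–8 → average rank (7+8)/2 = 7.5.

7.5, 11, 12, 3, 2, 1, 4.5, 6, 9, 10, 7.5, 4.5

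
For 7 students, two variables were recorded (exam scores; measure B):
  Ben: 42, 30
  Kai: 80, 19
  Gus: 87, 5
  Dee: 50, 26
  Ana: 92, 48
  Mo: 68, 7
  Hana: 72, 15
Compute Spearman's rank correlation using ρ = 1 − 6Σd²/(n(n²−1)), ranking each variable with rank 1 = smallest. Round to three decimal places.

Ranks of variable 1: 1, 5, 6, 2, 7, 3, 4
Ranks of variable 2: 6, 4, 1, 5, 7, 2, 3
d = r₁ − r₂: -5, 1, 5, -3, 0, 1, 1
d²: 25, 1, 25, 9, 0, 1, 1; Σd² = 62
ρ = 1 − 6·62/(7·48) = 1 − 372/336 = -0.107

-0.107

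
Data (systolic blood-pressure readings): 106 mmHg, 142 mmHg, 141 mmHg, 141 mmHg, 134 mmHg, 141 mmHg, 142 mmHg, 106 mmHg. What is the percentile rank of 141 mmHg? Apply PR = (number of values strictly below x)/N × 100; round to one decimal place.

N = 8.
Strictly below 141: 3. Equal to 141: 3.
PR = 3/8 × 100 = 37.5

37.5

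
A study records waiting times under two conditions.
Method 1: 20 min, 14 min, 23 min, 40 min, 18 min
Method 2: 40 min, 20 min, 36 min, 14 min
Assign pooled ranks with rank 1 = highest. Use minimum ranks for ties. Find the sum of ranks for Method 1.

25

Sorted (descending): 40, 40, 36, 23, 20, 20, 18, 14, 14
The 2 values of 40 occupy positions 1–2 → each gets rank 1.
The 2 values of 20 occupy positions 5–6 → each gets rank 5.
The 2 values of 14 occupy positions 8–9 → each gets rank 8.
Method 1 values → pooled ranks: 20→5, 14→8, 23→4, 40→1, 18→7
Rank sum = 5 + 8 + 4 + 1 + 7 = 25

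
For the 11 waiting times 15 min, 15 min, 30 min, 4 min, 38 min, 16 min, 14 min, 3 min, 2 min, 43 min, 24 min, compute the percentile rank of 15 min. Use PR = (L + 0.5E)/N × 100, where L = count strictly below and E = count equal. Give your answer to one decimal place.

N = 11.
Strictly below 15: 4. Equal to 15: 2.
PR = (4 + 0.5·2)/11 × 100 = 45.5

45.5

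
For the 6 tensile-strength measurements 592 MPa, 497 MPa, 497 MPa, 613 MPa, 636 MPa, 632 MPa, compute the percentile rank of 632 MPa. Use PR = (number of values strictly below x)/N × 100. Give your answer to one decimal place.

N = 6.
Strictly below 632: 4. Equal to 632: 1.
PR = 4/6 × 100 = 66.7

66.7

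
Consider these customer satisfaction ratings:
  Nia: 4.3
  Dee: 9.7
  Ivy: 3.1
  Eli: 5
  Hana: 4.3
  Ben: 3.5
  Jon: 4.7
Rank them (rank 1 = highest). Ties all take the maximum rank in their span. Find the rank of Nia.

Sorted (descending): 9.7, 5, 4.7, 4.3, 4.3, 3.5, 3.1
The 2 values of 4.3 occupy positions 4–5 → each gets rank 5.
Nia has value 4.3 → rank 5.

5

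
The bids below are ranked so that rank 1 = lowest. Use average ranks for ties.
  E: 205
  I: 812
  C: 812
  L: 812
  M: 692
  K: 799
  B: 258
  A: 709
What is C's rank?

Sorted (ascending): 205, 258, 692, 709, 799, 812, 812, 812
The 3 values of 812 occupy positions 6–8 → average rank 7.
C has value 812 → rank 7.

7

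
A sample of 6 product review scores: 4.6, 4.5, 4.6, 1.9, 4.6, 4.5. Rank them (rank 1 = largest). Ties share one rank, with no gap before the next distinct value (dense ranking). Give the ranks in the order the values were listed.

1, 2, 1, 3, 1, 2

Sorted (descending): 4.6, 4.6, 4.6, 4.5, 4.5, 1.9
The 3 values of 4.6 share dense rank 1.
The 2 values of 4.5 share dense rank 2.
Remaining distinct values take the next consecutive integers.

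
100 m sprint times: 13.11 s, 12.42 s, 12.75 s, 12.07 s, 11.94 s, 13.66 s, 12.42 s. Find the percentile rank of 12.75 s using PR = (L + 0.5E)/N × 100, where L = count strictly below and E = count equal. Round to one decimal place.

64.3

N = 7.
Strictly below 12.75: 4. Equal to 12.75: 1.
PR = (4 + 0.5·1)/7 × 100 = 64.3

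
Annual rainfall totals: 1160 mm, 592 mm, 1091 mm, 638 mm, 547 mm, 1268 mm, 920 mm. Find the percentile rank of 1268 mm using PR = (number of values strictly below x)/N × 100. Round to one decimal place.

85.7

N = 7.
Strictly below 1268: 6. Equal to 1268: 1.
PR = 6/7 × 100 = 85.7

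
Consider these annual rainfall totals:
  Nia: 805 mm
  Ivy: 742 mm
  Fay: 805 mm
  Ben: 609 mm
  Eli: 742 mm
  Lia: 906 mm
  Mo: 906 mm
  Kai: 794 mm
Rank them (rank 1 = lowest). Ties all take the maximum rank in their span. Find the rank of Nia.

6

Sorted (ascending): 609, 742, 742, 794, 805, 805, 906, 906
The 2 values of 742 occupy positions 2–3 → each gets rank 3.
The 2 values of 805 occupy positions 5–6 → each gets rank 6.
The 2 values of 906 occupy positions 7–8 → each gets rank 8.
Nia has value 805 mm → rank 6.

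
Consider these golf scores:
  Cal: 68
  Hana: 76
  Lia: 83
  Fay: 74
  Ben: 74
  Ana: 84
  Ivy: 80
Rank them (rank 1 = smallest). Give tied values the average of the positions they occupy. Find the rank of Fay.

2.5

Sorted (ascending): 68, 74, 74, 76, 80, 83, 84
The 2 values of 74 occupy positions 2–3 → average rank (2+3)/2 = 2.5.
Fay has value 74 → rank 2.5.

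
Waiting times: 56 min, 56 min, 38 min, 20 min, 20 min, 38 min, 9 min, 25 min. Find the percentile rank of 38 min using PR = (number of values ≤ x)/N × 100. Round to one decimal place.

75.0

N = 8.
Strictly below 38: 4. Equal to 38: 2.
PR = 6/8 × 100 = 75.0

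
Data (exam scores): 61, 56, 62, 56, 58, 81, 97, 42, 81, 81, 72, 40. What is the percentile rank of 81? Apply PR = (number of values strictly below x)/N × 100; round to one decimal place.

N = 12.
Strictly below 81: 8. Equal to 81: 3.
PR = 8/12 × 100 = 66.7

66.7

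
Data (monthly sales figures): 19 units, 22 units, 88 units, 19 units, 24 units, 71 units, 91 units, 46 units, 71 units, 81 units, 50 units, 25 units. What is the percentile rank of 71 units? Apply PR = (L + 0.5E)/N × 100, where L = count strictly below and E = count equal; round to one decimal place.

N = 12.
Strictly below 71: 7. Equal to 71: 2.
PR = (7 + 0.5·2)/12 × 100 = 66.7

66.7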